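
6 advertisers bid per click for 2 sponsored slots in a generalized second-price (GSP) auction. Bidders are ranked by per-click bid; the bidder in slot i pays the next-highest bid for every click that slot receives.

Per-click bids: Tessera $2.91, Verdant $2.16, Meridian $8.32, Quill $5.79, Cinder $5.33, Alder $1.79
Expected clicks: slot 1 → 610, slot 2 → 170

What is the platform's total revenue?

Per-click bids in order: $8.32 (Meridian) > $5.79 (Quill) > $5.33 (Cinder) > …
Slot 1: Meridian pays $5.79 × 610 = $3531.90
Slot 2: Quill pays $5.33 × 170 = $906.10
Total = $4438.00

Total revenue: $4438.00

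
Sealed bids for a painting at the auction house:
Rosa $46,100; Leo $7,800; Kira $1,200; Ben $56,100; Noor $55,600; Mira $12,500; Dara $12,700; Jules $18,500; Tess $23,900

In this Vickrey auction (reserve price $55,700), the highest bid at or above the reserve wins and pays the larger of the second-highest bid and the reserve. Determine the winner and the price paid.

Bids in order: 56,100 (Ben) > 55,600 (Noor) > 46,100 (Rosa) > 23,900 (Tess) > 18,500 (Jules) > 12,700 (Dara) > …
Ben has the top bid at or above the reserve ($56,100).
Second-highest bid $55,600 is below the reserve $55,700, so the reserve binds → payment $55,700.

Ben pays $55,700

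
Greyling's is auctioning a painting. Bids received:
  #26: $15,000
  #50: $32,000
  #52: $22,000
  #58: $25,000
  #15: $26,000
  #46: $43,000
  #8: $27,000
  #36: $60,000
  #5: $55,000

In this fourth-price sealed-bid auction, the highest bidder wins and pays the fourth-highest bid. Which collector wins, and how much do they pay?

Sorting bids: 60,000 (#36) > 55,000 (#5) > 43,000 (#46) > 32,000 (#50) > 27,000 (#8) > 26,000 (#15) > …
#36 wins; payment is bid #4 in the ranking = $32,000.

#36 pays $32,000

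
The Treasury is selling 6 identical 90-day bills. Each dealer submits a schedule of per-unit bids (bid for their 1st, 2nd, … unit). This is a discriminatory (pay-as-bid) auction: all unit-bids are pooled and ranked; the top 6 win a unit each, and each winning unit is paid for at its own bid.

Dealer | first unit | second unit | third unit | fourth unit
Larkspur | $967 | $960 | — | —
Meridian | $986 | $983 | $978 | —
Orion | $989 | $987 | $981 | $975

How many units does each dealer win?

Meridian 3, Orion 3

Merging the schedules and taking the best 6: 989 (Orion-1), 987 (Orion-2), 986 (Meridian-1), 983 (Meridian-2), 981 (Orion-3), 978 (Meridian-3)
Next rejected bid: $975 (not a price — pay-as-bid).
Allocation: Meridian 3, Orion 3.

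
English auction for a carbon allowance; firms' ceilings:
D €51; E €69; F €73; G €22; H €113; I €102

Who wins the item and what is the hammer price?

H wins at €102

Limits ranked: 113 (H) > 102 (I) > 73 (F) > 69 (E) > 51 (D) > 22 (G)
Bidding ends when I exits at €102; H takes it.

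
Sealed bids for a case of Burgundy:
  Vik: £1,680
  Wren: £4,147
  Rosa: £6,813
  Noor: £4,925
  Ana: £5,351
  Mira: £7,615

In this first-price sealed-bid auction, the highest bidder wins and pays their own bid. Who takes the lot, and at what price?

Sorting bids: 7,615 (Mira) > 6,813 (Rosa) > 5,351 (Ana) > 4,925 (Noor) > 4,147 (Wren) > 1,680 (Vik)
First-price: Mira pays what they bid, £7,615.

Mira pays £7,615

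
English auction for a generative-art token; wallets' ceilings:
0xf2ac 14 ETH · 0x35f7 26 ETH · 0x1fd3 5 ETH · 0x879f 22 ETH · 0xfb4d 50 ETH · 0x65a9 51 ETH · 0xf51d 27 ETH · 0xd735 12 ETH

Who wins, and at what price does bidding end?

Sorting limits: 51 (0x65a9) > 50 (0xfb4d) > 27 (0xf51d) > 26 (0x35f7) > 22 (0x879f) > 14 (0xf2ac) > …
Bidding ends when 0xfb4d exits at 50 ETH; 0x65a9 takes it.

0x65a9 wins at 50 ETH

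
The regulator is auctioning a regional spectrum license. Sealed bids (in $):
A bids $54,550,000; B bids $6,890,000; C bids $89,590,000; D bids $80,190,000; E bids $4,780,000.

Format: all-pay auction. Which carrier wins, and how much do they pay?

Sorting bids: 89,590,000 (C) > 80,190,000 (D) > 54,550,000 (A) > 6,890,000 (B) > 4,780,000 (E)
C is highest and takes the item; every bidder forfeits their bid.

C pays $89,590,000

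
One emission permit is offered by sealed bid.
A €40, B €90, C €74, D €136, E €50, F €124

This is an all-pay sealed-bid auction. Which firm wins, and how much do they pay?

Bids in order: 136 (D) > 124 (F) > 90 (B) > 74 (C) > 50 (E) > 40 (A)
D is highest and takes the item; every bidder forfeits their bid.

D pays €136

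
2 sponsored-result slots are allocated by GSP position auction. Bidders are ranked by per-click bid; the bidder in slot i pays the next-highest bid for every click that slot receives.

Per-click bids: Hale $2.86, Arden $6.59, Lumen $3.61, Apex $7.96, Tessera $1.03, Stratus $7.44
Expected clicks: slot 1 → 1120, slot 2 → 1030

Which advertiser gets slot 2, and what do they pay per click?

Sorting advertisers: $7.96 (Apex) > $7.44 (Stratus) > $6.59 (Arden) > …
Slot 2 goes to the second-ranked bidder, Stratus, who pays the next bid down: $6.59/click.

Stratus; $6.59 per click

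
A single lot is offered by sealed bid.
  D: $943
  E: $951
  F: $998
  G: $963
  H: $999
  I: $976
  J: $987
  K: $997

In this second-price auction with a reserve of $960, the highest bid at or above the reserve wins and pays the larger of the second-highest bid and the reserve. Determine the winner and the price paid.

Sorting bids: 999 (H) > 998 (F) > 997 (K) > 987 (J) > 976 (I) > 963 (G) > …
Highest eligible bid: H at $999.
Second-highest bid $998 exceeds the reserve $960 → payment $998.

H pays $998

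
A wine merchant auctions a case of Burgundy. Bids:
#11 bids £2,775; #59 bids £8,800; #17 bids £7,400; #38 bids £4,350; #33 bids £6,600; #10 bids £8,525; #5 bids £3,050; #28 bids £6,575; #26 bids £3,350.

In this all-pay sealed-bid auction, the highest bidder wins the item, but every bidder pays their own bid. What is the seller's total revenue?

Total revenue: £51,425

Bids in order: 8,800 (#59) > 8,525 (#10) > 7,400 (#17) > 6,600 (#33) > 6,575 (#28) > 4,350 (#38) > …
Every bidder forfeits their bid regardless of winning.
Revenue = 2,775 + 8,800 + 7,400 + 4,350 + 6,600 + 8,525 + 3,050 + 6,575 + 3,350 = £51,425.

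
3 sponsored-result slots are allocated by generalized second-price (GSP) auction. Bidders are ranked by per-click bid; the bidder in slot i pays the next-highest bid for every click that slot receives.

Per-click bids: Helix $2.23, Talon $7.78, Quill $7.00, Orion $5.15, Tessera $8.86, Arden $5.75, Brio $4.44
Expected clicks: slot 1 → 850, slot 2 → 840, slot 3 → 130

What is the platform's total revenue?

Sorting advertisers: $8.86 (Tessera) > $7.78 (Talon) > $7.00 (Quill) > $5.75 (Arden) > …
Slot 1: Tessera pays $7.78 × 850 = $6613.00
Slot 2: Talon pays $7.00 × 840 = $5880.00
Slot 3: Quill pays $5.75 × 130 = $747.50
Total = $13240.50

Total revenue: $13240.50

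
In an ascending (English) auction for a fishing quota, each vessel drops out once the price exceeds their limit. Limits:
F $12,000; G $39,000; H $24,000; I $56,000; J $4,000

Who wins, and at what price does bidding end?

I wins at $39,000

Sorting limits: 56,000 (I) > 39,000 (G) > 24,000 (H) > 12,000 (F) > 4,000 (J)
Bidding ends when G exits at $39,000; I takes it.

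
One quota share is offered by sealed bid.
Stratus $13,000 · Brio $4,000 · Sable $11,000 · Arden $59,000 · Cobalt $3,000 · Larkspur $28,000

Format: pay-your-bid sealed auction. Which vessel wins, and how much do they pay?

Rule: the highest bidder wins and pays their own bid.
Bids ranked: 59,000 (Arden) > 28,000 (Larkspur) > 13,000 (Stratus) > 11,000 (Sable) > 4,000 (Brio) > 3,000 (Cobalt)
First-price: Arden pays what they bid, $59,000.

Arden pays $59,000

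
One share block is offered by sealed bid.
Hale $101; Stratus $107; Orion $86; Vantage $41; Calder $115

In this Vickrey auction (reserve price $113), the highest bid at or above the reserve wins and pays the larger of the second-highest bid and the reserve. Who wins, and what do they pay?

Bids ranked: 115 (Calder) > 107 (Stratus) > 101 (Hale) > 86 (Orion) > 41 (Vantage)
Highest eligible bid: Calder at $115.
Second-highest bid $107 is below the reserve $113, so the reserve binds → payment $113.

Calder pays $113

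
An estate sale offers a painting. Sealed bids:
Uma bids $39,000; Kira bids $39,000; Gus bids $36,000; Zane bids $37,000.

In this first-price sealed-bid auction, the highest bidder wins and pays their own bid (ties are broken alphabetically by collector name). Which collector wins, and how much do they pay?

Rule: the highest bidder wins and pays their own bid.
Bids ranked: 39,000 (Kira) > 39,000 (Uma) > 37,000 (Zane) > 36,000 (Gus)
Kira and Uma tie at $39,000; tie-break gives it to Kira.
Kira is highest → pays own bid, $39,000.

Kira pays $39,000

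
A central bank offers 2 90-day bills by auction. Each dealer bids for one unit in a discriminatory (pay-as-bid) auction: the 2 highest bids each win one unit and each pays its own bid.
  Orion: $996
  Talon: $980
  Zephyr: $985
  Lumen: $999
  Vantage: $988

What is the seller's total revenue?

Total revenue: $1,995

Ordering the bids: 999 (Lumen), 996 (Orion), 988 (Vantage), 985 (Zephyr), …
Winners (2 units): Lumen, Orion.
Total revenue = 999 + 996 = $1,995.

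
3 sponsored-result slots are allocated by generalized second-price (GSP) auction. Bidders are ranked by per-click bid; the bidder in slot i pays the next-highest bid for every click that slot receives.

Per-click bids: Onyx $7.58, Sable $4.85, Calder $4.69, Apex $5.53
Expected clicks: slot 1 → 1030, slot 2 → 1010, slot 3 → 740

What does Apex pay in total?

Per-click bids in order: $7.58 (Onyx) > $5.53 (Apex) > $4.85 (Sable) > $4.69 (Calder)
Apex holds slot 2 → pays next bid $4.85 × 1010 clicks = $4898.50.

Apex pays $4898.50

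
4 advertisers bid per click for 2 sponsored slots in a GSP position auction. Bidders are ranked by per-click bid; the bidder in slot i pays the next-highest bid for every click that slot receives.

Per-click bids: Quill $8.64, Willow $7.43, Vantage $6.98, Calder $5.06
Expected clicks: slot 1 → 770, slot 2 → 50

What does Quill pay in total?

Ranked by bid: $8.64 (Quill) > $7.43 (Willow) > $6.98 (Vantage) > …
Quill holds slot 1 → pays next bid $7.43 × 770 clicks = $5721.10.

Quill pays $5721.10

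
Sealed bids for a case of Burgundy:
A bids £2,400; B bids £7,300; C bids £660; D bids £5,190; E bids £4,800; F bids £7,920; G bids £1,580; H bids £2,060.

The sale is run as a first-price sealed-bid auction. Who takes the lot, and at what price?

First-price sealed-bid auction: the highest bidder wins and pays their own bid.
Bids in order: 7,920 (F) > 7,300 (B) > 5,190 (D) > 4,800 (E) > 2,400 (A) > 2,060 (H) > …
F is highest → pays own bid, £7,920.

F pays £7,920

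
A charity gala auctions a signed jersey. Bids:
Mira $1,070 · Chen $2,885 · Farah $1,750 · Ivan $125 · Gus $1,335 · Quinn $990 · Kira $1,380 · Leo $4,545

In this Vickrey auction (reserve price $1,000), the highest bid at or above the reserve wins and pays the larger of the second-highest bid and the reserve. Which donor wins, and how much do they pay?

Rule: the highest bid at or above the reserve wins and pays the larger of the second-highest bid and the reserve.
Bids in order: 4,545 (Leo) > 2,885 (Chen) > 1,750 (Farah) > 1,380 (Kira) > 1,335 (Gus) > 1,070 (Mira) > …
Highest eligible bid: Leo at $4,545.
Second-highest bid $2,885 exceeds the reserve $1,000 → payment $2,885.

Leo pays $2,885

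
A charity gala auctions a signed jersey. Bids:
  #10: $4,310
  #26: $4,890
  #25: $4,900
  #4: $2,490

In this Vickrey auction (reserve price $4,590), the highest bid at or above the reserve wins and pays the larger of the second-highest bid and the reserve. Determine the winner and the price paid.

#25 pays $4,890

Bids ranked: 4,900 (#25) > 4,890 (#26) > 4,310 (#10) > 2,490 (#4)
Highest eligible bid: #25 at $4,900.
Second-highest bid $4,890 exceeds the reserve $4,590 → payment $4,890.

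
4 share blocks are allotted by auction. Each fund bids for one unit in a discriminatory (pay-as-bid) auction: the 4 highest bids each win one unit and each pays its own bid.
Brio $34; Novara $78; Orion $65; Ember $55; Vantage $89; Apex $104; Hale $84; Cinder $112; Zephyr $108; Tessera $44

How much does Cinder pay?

Cinder pays $112

Sorting: 112 (Cinder), 108 (Zephyr), 104 (Apex), 89 (Vantage), 84 (Hale), 78 (Novara), …
Top 4: Cinder, Zephyr, Apex, Vantage.
Cinder wins → own bid $112.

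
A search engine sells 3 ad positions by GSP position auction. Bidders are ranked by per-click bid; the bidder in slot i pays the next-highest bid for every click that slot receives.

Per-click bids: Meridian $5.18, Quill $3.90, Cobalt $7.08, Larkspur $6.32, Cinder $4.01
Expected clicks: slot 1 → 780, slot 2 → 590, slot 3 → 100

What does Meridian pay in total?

Meridian pays $401.00

Sorting advertisers: $7.08 (Cobalt) > $6.32 (Larkspur) > $5.18 (Meridian) > $4.01 (Cinder) > …
Meridian holds slot 3 → pays next bid $4.01 × 100 clicks = $401.00.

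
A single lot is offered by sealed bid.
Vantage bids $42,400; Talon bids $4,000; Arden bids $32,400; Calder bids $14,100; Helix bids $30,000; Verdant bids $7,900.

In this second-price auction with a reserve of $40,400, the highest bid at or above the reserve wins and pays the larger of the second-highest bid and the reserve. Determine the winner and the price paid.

Second-price auction with a reserve of $40,400: the highest bid at or above the reserve wins and pays the larger of the second-highest bid and the reserve.
Bids ranked: 42,400 (Vantage) > 32,400 (Arden) > 30,000 (Helix) > 14,100 (Calder) > 7,900 (Verdant) > 4,000 (Talon)
Highest eligible bid: Vantage at $42,400.
max(second-highest $32,400, reserve $40,400) = $40,400.

Vantage pays $40,400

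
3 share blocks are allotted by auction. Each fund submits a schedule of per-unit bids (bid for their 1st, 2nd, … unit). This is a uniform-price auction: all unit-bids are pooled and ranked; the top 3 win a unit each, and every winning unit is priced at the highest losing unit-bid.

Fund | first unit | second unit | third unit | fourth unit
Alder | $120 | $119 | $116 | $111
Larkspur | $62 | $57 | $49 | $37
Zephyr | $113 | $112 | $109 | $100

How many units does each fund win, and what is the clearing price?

Alder 3; clearing price $113

Pooled unit-bids ranked (top 3): 120 (Alder-1), 119 (Alder-2), 116 (Alder-3)
The (k+1)-th unit-bid is $113.
Allocation: Alder 3.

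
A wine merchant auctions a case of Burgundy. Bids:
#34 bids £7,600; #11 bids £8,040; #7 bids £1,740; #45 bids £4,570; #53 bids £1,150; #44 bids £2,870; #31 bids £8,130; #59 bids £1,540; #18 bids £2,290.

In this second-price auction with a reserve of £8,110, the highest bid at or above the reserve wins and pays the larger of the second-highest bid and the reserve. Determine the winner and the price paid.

#31 pays £8,110

Sorting bids: 8,130 (#31) > 8,040 (#11) > 7,600 (#34) > 4,570 (#45) > 2,870 (#44) > 2,290 (#18) > …
#31 has the top bid at or above the reserve (£8,130).
max(second-highest £8,040, reserve £8,110) = £8,110.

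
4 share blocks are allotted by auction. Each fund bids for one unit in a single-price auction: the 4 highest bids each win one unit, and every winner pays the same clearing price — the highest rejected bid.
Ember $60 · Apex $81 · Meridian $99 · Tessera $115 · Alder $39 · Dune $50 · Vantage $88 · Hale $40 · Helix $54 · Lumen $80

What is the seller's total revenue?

Total revenue: $320

Sorting: 115 (Tessera), 99 (Meridian), 88 (Vantage), 81 (Apex), 80 (Lumen), 60 (Ember), …
Top 4: Tessera, Meridian, Vantage, Apex.
First losing bid is Lumen's $80, which sets the uniform price.
Total revenue = 4 × $80 = $320.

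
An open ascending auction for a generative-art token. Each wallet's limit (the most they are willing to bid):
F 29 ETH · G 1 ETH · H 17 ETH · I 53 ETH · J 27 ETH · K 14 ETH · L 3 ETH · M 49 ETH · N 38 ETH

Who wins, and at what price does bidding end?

I wins at 49 ETH

Rule: the price rises until one bidder remains; the winner pays the price at which the last rival dropped out.
Limits ranked: 53 (I) > 49 (M) > 38 (N) > 29 (F) > 27 (J) > 17 (H) > …
Bidding ends when M exits at 49 ETH; I takes it.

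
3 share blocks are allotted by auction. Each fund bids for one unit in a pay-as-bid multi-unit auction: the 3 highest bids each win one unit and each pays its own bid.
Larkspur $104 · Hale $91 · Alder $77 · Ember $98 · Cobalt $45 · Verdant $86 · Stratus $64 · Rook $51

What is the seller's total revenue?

Sorting: 104 (Larkspur), 98 (Ember), 91 (Hale), 86 (Verdant), 77 (Alder), …
Winners (3 units): Larkspur, Ember, Hale.
Total revenue = 104 + 98 + 91 = $293.

Total revenue: $293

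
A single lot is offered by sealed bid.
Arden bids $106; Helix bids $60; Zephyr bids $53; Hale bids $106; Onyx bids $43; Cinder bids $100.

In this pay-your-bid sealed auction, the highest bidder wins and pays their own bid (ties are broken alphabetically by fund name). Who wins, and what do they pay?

Arden pays $106

Pay-your-bid sealed auction: the highest bidder wins and pays their own bid.
Bids in order: 106 (Arden) > 106 (Hale) > 100 (Cinder) > 60 (Helix) > 53 (Zephyr) > 43 (Onyx)
Tie at $106 → Arden wins by tie-break.
First-price: Arden pays what they bid, $106.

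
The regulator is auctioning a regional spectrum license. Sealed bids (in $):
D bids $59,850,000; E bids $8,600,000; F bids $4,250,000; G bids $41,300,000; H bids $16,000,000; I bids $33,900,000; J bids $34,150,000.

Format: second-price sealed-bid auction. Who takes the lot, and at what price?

Rule: the highest bidder wins and pays the second-highest bid.
Sorting bids: 59,850,000 (D) > 41,300,000 (G) > 34,150,000 (J) > 33,900,000 (I) > 16,000,000 (H) > 8,600,000 (E) > …
D wins with the highest bid; price is set by the runner-up at $41,300,000.

D pays $41,300,000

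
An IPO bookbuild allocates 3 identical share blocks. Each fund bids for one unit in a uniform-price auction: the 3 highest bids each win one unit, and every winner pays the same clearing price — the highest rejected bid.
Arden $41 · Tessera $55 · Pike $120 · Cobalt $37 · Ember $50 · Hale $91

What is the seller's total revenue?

Bids ranked high→low: 120 (Pike), 91 (Hale), 55 (Tessera), 50 (Ember), 41 (Arden), …
Top 3: Pike, Hale, Tessera.
Highest unsuccessful bid: $50 → clearing price.
Total revenue = 3 × $50 = $150.

Total revenue: $150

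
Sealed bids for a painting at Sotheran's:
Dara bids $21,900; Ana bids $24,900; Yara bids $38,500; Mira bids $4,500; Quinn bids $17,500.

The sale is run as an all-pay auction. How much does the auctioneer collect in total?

Bids in order: 38,500 (Yara) > 24,900 (Ana) > 21,900 (Dara) > 17,500 (Quinn) > 4,500 (Mira)
Every bidder forfeits their bid regardless of winning.
Revenue = 21,900 + 24,900 + 38,500 + 4,500 + 17,500 = $107,300.

Total revenue: $107,300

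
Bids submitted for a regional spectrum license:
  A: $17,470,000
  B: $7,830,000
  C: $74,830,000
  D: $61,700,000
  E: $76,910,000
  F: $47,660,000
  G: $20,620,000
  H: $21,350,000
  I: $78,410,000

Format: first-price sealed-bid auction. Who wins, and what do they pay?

First-price sealed-bid auction: the highest bidder wins and pays their own bid.
Sorting bids: 78,410,000 (I) > 76,910,000 (E) > 74,830,000 (C) > 61,700,000 (D) > 47,660,000 (F) > 21,350,000 (H) > …
I has the highest bid and pays exactly that: $78,410,000.

I pays $78,410,000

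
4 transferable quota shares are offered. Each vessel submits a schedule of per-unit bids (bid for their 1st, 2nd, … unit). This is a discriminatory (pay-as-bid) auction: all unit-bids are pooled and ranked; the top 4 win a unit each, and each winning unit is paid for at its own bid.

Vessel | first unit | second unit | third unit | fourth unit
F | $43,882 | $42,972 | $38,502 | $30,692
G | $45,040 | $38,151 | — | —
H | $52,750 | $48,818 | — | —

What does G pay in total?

Pooled unit-bids ranked (top 4): 52,750 (H-1), 48,818 (H-2), 45,040 (G-1), 43,882 (F-1)
Next rejected bid: $42,972 (not a price — pay-as-bid).
G's winning unit-bids: 45,040 = $45,040.

G pays $45,040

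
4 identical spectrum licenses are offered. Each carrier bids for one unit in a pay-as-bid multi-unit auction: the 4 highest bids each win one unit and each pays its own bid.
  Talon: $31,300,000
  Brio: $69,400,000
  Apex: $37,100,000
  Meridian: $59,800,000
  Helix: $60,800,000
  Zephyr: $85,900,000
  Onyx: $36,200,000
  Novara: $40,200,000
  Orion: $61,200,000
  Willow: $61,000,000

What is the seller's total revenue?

Total revenue: $277,500,000

Ordering the bids: 85,900,000 (Zephyr), 69,400,000 (Brio), 61,200,000 (Orion), 61,000,000 (Willow), 60,800,000 (Helix), 59,800,000 (Meridian), …
Winners (4 units): Zephyr, Brio, Orion, Willow.
Total revenue = 85,900,000 + 69,400,000 + 61,200,000 + 61,000,000 = $277,500,000.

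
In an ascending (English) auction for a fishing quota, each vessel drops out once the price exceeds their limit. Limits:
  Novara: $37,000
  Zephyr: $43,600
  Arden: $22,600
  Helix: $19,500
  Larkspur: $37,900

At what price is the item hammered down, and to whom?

Zephyr wins at $37,900

Limits ranked: 43,600 (Zephyr) > 37,900 (Larkspur) > 37,000 (Novara) > 22,600 (Arden) > 19,500 (Helix)
Once the price passes $37,900, only Zephyr is left; the hammer falls at Larkspur's limit of $37,900.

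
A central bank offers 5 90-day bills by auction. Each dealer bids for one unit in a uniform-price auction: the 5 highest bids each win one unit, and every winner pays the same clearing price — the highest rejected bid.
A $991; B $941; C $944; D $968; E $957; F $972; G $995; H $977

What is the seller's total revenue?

Sorting: 995 (G), 991 (A), 977 (H), 972 (F), 968 (D), 957 (E), 944 (C), …
Top 5: G, A, H, F, D.
First losing bid is E's $957, which sets the uniform price.
Total revenue = 5 × $957 = $4,785.

Total revenue: $4,785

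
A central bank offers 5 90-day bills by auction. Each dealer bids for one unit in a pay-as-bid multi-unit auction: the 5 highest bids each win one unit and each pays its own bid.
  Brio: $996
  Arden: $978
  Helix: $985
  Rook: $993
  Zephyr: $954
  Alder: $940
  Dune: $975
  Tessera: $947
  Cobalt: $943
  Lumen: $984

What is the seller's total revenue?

Sorting: 996 (Brio), 993 (Rook), 985 (Helix), 984 (Lumen), 978 (Arden), 975 (Dune), 954 (Zephyr), …
The 5 highest are Brio, Rook, Helix, Lumen, Arden.
Total revenue = 996 + 993 + 985 + 984 + 978 = $4,936.

Total revenue: $4,936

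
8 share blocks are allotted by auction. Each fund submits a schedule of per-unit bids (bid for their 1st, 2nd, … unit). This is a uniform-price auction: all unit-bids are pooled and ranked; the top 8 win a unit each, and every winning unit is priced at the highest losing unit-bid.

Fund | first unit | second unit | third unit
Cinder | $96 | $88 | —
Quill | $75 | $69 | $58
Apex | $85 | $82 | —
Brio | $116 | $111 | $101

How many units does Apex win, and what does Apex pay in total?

Apex: 2 units, pays $138

Pooled unit-bids ranked (top 8): 116 (Brio-1), 111 (Brio-2), 101 (Brio-3), 96 (Cinder-1), 88 (Cinder-2), 85 (Apex-1), 82 (Apex-2), 75 (Quill-1)
The (k+1)-th unit-bid is $69.
Apex wins 2 unit(s) at $69 each.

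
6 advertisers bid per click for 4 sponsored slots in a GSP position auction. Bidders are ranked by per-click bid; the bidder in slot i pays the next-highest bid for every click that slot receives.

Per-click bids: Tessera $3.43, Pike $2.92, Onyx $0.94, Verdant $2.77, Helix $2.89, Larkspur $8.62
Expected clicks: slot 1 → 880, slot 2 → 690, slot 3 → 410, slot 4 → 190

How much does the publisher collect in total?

Sorting advertisers: $8.62 (Larkspur) > $3.43 (Tessera) > $2.92 (Pike) > $2.89 (Helix) > $2.77 (Verdant) > …
Slot 1: Larkspur pays $3.43 × 880 = $3018.40
Slot 2: Tessera pays $2.92 × 690 = $2014.80
Slot 3: Pike pays $2.89 × 410 = $1184.90
Slot 4: Helix pays $2.77 × 190 = $526.30
Total = $6744.40

Total revenue: $6744.40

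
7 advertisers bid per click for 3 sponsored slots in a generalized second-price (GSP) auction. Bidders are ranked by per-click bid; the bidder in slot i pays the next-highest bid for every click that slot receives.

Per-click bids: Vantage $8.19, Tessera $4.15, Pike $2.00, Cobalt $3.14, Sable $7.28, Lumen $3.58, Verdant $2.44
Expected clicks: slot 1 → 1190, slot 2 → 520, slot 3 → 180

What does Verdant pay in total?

Verdant pays $0.00

Sorting advertisers: $8.19 (Vantage) > $7.28 (Sable) > $4.15 (Tessera) > $3.58 (Lumen) > …
Verdant ranks below slot 3 → no slot, pays nothing.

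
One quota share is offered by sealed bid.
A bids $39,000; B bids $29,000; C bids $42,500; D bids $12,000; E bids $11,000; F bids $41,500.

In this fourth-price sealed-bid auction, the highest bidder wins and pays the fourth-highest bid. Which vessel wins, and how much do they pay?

Fourth-price sealed-bid auction: the highest bidder wins and pays the fourth-highest bid.
Bids ranked: 42,500 (C) > 41,500 (F) > 39,000 (A) > 29,000 (B) > 12,000 (D) > 11,000 (E)
C wins; payment is bid #4 in the ranking = $29,000.

C pays $29,000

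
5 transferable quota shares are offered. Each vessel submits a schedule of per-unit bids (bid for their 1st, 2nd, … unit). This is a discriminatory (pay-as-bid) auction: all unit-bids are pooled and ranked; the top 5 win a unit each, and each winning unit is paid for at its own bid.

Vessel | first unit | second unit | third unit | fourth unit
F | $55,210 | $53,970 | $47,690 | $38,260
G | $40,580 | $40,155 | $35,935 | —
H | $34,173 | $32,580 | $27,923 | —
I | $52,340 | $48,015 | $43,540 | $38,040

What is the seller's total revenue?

Total revenue: $257,225

Pooled unit-bids ranked (top 5): 55,210 (F-1), 53,970 (F-2), 52,340 (I-1), 48,015 (I-2), 47,690 (F-3)
Next rejected bid: $43,540 (not a price — pay-as-bid).
Each winning unit pays its own bid.
Revenue = 55,210 + 53,970 + 52,340 + 48,015 + 47,690 = $257,225.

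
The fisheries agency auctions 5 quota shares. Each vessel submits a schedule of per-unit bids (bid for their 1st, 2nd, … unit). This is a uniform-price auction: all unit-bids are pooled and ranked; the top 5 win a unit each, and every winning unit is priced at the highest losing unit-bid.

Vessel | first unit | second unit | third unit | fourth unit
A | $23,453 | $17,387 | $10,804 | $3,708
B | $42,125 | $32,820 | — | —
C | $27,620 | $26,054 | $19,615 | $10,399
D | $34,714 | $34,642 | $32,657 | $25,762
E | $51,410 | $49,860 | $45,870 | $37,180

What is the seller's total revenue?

Total revenue: $173,570

All unit-bids, highest first — top 5: 51,410 (E-1), 49,860 (E-2), 45,870 (E-3), 42,125 (B-1), 37,180 (E-4)
Highest rejected unit-bid = $34,714.
Allocation: B 1, E 4. Every unit priced at $34,714.
Revenue = 5 × 34,714 = $173,570.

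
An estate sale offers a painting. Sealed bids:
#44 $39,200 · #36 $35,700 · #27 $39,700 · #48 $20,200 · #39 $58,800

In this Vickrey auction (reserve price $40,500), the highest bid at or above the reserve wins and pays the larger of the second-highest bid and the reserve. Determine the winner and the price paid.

#39 pays $40,500

Rule: the highest bid at or above the reserve wins and pays the larger of the second-highest bid and the reserve.
Sorting bids: 58,800 (#39) > 39,700 (#27) > 39,200 (#44) > 35,700 (#36) > 20,200 (#48)
#39 has the top bid at or above the reserve ($58,800).
max(second-highest $39,700, reserve $40,500) = $40,500.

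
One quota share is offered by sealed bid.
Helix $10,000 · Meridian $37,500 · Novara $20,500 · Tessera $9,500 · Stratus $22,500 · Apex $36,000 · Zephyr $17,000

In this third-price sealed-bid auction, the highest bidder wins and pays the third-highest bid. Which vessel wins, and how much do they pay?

Meridian pays $22,500

Bids ranked: 37,500 (Meridian) > 36,000 (Apex) > 22,500 (Stratus) > 20,500 (Novara) > 17,000 (Zephyr) > 10,000 (Helix) > …
Meridian is highest; pays the third-highest bid, $22,500.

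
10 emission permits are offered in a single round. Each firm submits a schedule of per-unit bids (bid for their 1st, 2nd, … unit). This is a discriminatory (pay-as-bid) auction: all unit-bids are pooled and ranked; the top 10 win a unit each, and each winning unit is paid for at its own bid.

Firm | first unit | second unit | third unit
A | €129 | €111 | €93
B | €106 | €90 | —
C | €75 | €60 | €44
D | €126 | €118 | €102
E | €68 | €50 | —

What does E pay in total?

E pays €68

Pooled unit-bids ranked (top 10): 129 (A-1), 126 (D-1), 118 (D-2), 111 (A-2), 106 (B-1), 102 (D-3), 93 (A-3), 90 (B-2), 75 (C-1), 68 (E-1)
Next rejected bid: €60 (not a price — pay-as-bid).
E's winning unit-bids: 68 = €68.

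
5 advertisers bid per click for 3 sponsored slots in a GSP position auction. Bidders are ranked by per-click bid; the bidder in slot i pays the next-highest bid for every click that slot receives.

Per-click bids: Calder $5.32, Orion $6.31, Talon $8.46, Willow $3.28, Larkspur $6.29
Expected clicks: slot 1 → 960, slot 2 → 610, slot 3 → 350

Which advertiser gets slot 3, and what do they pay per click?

Larkspur; $5.32 per click

Per-click bids in order: $8.46 (Talon) > $6.31 (Orion) > $6.29 (Larkspur) > $5.32 (Calder) > …
Slot 3 goes to the third-ranked bidder, Larkspur, who pays the next bid down: $5.32/click.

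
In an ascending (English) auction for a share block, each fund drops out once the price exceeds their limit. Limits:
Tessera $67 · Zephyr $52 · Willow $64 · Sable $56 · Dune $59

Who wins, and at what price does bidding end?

Tessera wins at $64

Limits ranked: 67 (Tessera) > 64 (Willow) > 59 (Dune) > 56 (Sable) > 52 (Zephyr)
Willow is the last rival to drop out, at $64; Tessera remains and wins at that price.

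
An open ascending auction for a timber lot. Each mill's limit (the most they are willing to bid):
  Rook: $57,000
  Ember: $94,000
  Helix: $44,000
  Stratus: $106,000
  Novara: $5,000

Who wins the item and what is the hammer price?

Stratus wins at $94,000

Limits in order: 106,000 (Stratus) > 94,000 (Ember) > 57,000 (Rook) > 44,000 (Helix) > 5,000 (Novara)
Bidding ends when Ember exits at $94,000; Stratus takes it.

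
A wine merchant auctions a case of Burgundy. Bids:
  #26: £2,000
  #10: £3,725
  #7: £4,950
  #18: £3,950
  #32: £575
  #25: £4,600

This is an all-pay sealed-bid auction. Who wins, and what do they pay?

Sorting bids: 4,950 (#7) > 4,600 (#25) > 3,950 (#18) > 3,725 (#10) > 2,000 (#26) > 575 (#32)
#7 wins with the top bid; all bids are sunk regardless.

#7 pays £4,950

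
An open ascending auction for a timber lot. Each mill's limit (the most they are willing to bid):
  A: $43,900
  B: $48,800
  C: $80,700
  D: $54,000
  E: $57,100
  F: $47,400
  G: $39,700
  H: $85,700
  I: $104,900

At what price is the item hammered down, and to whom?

I wins at $85,700

Rule: the price rises until one bidder remains; the winner pays the price at which the last rival dropped out.
Limits ranked: 104,900 (I) > 85,700 (H) > 80,700 (C) > 57,100 (E) > 54,000 (D) > 48,800 (B) > …
H is the last rival to drop out, at $85,700; I remains and wins at that price.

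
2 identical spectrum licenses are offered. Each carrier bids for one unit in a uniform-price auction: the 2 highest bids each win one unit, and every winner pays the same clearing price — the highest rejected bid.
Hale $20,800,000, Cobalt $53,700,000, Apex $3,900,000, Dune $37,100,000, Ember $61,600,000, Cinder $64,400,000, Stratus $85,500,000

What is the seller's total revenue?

Bids ranked high→low: 85,500,000 (Stratus), 64,400,000 (Cinder), 61,600,000 (Ember), 53,700,000 (Cobalt), …
Top 2: Stratus, Cinder.
First losing bid is Ember's $61,600,000, which sets the uniform price.
Total revenue = 2 × $61,600,000 = $123,200,000.

Total revenue: $123,200,000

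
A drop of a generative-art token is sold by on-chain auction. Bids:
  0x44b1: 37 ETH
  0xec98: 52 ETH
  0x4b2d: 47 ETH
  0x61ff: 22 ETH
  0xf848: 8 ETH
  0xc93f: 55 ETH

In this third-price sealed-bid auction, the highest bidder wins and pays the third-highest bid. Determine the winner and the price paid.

Third-price sealed-bid auction: the highest bidder wins and pays the third-highest bid.
Sorting bids: 55 (0xc93f) > 52 (0xec98) > 47 (0x4b2d) > 37 (0x44b1) > 22 (0x61ff) > 8 (0xf848)
0xc93f is highest; pays the third-highest bid, 47 ETH.

0xc93f pays 47 ETH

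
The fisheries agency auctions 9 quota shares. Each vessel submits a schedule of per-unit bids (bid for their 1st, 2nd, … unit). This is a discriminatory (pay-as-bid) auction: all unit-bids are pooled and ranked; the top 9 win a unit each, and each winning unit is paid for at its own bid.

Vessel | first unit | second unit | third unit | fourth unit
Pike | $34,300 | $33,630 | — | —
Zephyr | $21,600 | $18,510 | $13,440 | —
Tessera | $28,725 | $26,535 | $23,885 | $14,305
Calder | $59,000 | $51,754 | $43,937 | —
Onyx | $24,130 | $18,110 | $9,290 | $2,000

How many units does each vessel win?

Pooled unit-bids ranked (top 9): 59,000 (Calder-1), 51,754 (Calder-2), 43,937 (Calder-3), 34,300 (Pike-1), 33,630 (Pike-2), 28,725 (Tessera-1), 26,535 (Tessera-2), 24,130 (Onyx-1), 23,885 (Tessera-3)
Next rejected bid: $21,600 (not a price — pay-as-bid).
Allocation: Calder 3, Onyx 1, Pike 2, Tessera 3.

Calder 3, Onyx 1, Pike 2, Tessera 3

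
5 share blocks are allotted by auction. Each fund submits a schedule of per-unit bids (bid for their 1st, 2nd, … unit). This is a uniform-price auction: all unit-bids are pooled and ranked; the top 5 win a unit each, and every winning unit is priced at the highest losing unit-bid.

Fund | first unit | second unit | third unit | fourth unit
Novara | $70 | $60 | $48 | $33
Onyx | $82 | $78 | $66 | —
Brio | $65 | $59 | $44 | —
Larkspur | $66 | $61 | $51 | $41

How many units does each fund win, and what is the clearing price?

All unit-bids, highest first — top 5: 82 (Onyx-1), 78 (Onyx-2), 70 (Novara-1), 66 (Onyx-3), 66 (Larkspur-1)
Highest rejected unit-bid = $65.
Allocation: Larkspur 1, Novara 1, Onyx 3.

Larkspur 1, Novara 1, Onyx 3; clearing price $65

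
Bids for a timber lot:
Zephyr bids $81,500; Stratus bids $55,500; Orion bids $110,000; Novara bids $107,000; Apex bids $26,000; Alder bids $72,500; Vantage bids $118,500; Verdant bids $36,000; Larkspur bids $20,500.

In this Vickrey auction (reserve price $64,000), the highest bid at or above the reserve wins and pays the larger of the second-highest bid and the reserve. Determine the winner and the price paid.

Vantage pays $110,000

Sorting bids: 118,500 (Vantage) > 110,000 (Orion) > 107,000 (Novara) > 81,500 (Zephyr) > 72,500 (Alder) > 55,500 (Stratus) > …
Highest eligible bid: Vantage at $118,500.
max(second-highest $110,000, reserve $64,000) = $110,000; the reserve does not bind.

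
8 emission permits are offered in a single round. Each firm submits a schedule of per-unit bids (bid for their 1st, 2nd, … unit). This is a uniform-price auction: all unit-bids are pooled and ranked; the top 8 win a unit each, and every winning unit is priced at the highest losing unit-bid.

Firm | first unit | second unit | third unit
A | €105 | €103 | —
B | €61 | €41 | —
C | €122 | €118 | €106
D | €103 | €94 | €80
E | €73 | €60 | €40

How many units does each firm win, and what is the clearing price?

Merging the schedules and taking the best 8: 122 (C-1), 118 (C-2), 106 (C-3), 105 (A-1), 103 (A-2), 103 (D-1), 94 (D-2), 80 (D-3)
Highest rejected unit-bid = €73.
Allocation: A 2, C 3, D 3.

A 2, C 3, D 3; clearing price €73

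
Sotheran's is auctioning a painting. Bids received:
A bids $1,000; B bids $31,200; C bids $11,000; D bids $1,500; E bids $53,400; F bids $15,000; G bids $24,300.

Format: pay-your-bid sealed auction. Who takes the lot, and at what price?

E pays $53,400

Pay-your-bid sealed auction: the highest bidder wins and pays their own bid.
Sorting bids: 53,400 (E) > 31,200 (B) > 24,300 (G) > 15,000 (F) > 11,000 (C) > 1,500 (D) > …
First-price: E pays what they bid, $53,400.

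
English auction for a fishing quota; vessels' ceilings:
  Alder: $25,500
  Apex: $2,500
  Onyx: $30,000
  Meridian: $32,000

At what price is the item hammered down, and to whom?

Meridian wins at $30,000

Limits in order: 32,000 (Meridian) > 30,000 (Onyx) > 25,500 (Alder) > 2,500 (Apex)
Onyx is the last rival to drop out, at $30,000; Meridian remains and wins at that price.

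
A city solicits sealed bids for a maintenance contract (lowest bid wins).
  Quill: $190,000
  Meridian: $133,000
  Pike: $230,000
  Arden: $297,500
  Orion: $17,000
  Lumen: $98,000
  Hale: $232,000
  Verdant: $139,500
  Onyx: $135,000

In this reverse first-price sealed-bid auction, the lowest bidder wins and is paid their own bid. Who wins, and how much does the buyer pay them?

Rule: the lowest bidder wins and is paid their own bid.
Bids ranked: 17,000 (Orion) < 98,000 (Lumen) < 133,000 (Meridian) < 135,000 (Onyx) < 139,500 (Verdant) < 190,000 (Quill) < …
Orion is lowest → is paid own bid, $17,000.

Orion is paid $17,000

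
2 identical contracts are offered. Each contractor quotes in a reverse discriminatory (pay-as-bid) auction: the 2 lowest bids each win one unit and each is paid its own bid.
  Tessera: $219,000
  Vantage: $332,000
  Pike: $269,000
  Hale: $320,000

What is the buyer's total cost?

Ordering the bids: 219,000 (Tessera), 269,000 (Pike), 320,000 (Hale), 332,000 (Vantage)
The 2 lowest are Tessera, Pike.
Total cost = 219,000 + 269,000 = $488,000.

Total cost: $488,000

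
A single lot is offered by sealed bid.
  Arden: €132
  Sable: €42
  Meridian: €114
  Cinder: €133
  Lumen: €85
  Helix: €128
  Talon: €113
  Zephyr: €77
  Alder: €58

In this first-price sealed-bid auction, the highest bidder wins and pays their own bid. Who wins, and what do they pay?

Sorting bids: 133 (Cinder) > 132 (Arden) > 128 (Helix) > 114 (Meridian) > 113 (Talon) > 85 (Lumen) > …
Cinder is highest → pays own bid, €133.

Cinder pays €133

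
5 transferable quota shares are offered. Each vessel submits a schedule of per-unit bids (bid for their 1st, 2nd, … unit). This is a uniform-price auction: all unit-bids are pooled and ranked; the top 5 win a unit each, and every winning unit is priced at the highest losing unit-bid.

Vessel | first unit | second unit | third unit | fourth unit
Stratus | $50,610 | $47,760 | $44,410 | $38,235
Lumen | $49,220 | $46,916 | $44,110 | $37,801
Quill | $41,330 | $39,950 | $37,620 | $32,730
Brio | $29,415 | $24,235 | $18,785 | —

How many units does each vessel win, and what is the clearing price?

All unit-bids, highest first — top 5: 50,610 (Stratus-1), 49,220 (Lumen-1), 47,760 (Stratus-2), 46,916 (Lumen-2), 44,410 (Stratus-3)
Highest rejected unit-bid = $44,110.
Allocation: Lumen 2, Stratus 3.

Lumen 2, Stratus 3; clearing price $44,110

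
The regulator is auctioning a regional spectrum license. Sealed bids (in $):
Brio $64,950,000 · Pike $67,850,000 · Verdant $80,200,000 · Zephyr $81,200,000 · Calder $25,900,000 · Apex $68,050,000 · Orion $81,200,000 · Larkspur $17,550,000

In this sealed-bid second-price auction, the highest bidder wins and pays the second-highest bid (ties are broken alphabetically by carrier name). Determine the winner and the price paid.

Orion pays $81,200,000

Bids ranked: 81,200,000 (Orion) > 81,200,000 (Zephyr) > 80,200,000 (Verdant) > 68,050,000 (Apex) > 67,850,000 (Pike) > 64,950,000 (Brio) > …
Orion and Zephyr tie at $81,200,000; tie-break gives it to Orion.
Second-price: Orion pays Zephyr's bid of $81,200,000.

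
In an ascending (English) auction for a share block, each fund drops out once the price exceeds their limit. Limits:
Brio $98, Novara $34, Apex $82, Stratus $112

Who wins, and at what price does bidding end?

Limits ranked: 112 (Stratus) > 98 (Brio) > 82 (Apex) > 34 (Novara)
Bidding ends when Brio exits at $98; Stratus takes it.

Stratus wins at $98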